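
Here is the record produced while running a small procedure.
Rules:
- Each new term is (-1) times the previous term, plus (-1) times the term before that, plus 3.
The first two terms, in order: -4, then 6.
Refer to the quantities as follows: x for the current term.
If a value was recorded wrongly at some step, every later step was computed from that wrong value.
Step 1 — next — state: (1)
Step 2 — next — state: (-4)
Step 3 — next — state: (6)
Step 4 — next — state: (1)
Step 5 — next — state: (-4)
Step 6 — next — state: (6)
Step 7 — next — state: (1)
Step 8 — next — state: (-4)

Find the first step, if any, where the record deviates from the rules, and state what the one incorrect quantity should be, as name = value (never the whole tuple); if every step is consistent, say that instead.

no error

Recomputing the run from the initial state:
step 1: x = 1
step 2: x = -4
step 3: x = 6
step 4: x = 1
step 5: x = -4
step 6: x = 6
step 7: x = 1
step 8: x = -4
This matches the record at every step.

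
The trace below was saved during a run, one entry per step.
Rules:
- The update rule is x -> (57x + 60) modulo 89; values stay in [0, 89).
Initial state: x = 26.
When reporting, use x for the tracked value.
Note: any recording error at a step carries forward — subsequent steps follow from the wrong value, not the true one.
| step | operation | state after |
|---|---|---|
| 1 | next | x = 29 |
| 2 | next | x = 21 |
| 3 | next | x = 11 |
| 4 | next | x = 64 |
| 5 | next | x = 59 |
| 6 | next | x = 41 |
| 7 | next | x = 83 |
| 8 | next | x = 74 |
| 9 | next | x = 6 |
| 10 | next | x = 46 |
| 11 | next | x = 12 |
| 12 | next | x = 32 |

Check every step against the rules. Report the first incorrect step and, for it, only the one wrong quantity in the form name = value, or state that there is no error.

Recomputing the run from the initial state:
step 1: x = 29
step 2: x = 22
step 3: x = 68
step 4: x = 20
step 5: x = 43
step 6: x = 19
step 7: x = 75
step 8: x = 63
step 9: x = 2
step 10: x = 85
step 11: x = 10
step 12: x = 7
The first disagreement with the trace is at step 2, where the value should be x = 22.

step 2, x = 22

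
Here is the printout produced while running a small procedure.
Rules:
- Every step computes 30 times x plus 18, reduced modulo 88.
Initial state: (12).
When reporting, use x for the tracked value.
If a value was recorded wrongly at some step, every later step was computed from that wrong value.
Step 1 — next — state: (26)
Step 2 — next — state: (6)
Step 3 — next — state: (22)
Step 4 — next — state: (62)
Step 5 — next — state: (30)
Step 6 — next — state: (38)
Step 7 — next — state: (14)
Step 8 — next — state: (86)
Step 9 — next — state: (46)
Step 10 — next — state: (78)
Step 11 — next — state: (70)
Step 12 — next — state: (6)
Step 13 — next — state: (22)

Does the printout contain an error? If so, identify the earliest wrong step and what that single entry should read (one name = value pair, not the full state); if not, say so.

step 1: x = (30*12 + 18) mod 88 = 26 -> agrees with the printout
step 2: x = (30*26 + 18) mod 88 = 6 -> checks out
step 3: x = (30*6 + 18) mod 88 = 22 -> confirmed correct
step 4: x = (30*22 + 18) mod 88 = 62 -> checks out
step 5: x = (30*62 + 18) mod 88 = 30 -> confirmed correct
step 6: x = (30*30 + 18) mod 88 = 38 -> agrees with the printout
step 7: x = (30*38 + 18) mod 88 = 14 -> no discrepancy
step 8: x = (30*14 + 18) mod 88 = 86 -> matches
step 9: x = (30*86 + 18) mod 88 = 46 -> consistent with the printout
step 10: x = (30*46 + 18) mod 88 = 78 -> exactly as logged
step 11: x = (30*78 + 18) mod 88 = 70 -> in agreement
step 12: x = (30*70 + 18) mod 88 = 6 -> same as recorded
step 13: x = (30*6 + 18) mod 88 = 22 -> same as recorded
All steps check out; nothing to correct.

no error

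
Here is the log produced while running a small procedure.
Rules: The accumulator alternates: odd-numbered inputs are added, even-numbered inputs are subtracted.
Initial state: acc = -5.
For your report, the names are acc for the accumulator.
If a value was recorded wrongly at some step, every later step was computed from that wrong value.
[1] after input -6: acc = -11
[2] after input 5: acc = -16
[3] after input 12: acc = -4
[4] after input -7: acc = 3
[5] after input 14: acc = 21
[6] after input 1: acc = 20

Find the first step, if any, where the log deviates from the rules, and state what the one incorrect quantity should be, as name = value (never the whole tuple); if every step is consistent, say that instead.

step 5, acc = 17

Step 1: acc = -5 + -6 = -11 — consistent with the log.
Step 2: acc = -11 - 5 = -16 — in agreement.
Step 3: acc = -16 + 12 = -4 — same as recorded.
Step 4: acc = -4 - -7 = 3 — matches.
Step 5: acc = 3 + 14 = 17 — this is not what the log shows.
So the first discrepancy is step 5, where the right value is acc = 17.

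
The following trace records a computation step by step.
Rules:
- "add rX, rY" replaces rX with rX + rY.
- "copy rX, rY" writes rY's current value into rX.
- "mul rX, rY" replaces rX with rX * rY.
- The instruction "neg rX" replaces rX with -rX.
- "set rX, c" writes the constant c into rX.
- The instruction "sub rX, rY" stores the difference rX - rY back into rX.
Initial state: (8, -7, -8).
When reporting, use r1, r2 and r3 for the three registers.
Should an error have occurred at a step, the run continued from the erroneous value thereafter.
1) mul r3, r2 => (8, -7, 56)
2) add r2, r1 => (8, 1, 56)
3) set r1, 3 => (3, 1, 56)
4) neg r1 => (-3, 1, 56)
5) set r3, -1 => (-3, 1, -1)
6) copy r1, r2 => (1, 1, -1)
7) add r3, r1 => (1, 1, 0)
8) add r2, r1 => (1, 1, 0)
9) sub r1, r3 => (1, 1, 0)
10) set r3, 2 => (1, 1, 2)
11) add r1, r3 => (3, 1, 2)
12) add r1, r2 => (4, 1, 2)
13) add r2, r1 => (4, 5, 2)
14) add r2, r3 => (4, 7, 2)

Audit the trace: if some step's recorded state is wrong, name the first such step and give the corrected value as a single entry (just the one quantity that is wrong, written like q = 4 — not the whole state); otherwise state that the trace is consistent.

Recomputing the run from the initial state:
step 1: r1 = 8, r2 = -7, r3 = 56
step 2: r1 = 8, r2 = 1, r3 = 56
step 3: r1 = 3, r2 = 1, r3 = 56
step 4: r1 = -3, r2 = 1, r3 = 56
step 5: r1 = -3, r2 = 1, r3 = -1
step 6: r1 = 1, r2 = 1, r3 = -1
step 7: r1 = 1, r2 = 1, r3 = 0
step 8: r1 = 1, r2 = 2, r3 = 0
step 9: r1 = 1, r2 = 2, r3 = 0
step 10: r1 = 1, r2 = 2, r3 = 2
step 11: r1 = 3, r2 = 2, r3 = 2
step 12: r1 = 5, r2 = 2, r3 = 2
step 13: r1 = 5, r2 = 7, r3 = 2
step 14: r1 = 5, r2 = 9, r3 = 2
The first disagreement with the trace is at step 8, where the value should be r2 = 2.

step 8, r2 = 2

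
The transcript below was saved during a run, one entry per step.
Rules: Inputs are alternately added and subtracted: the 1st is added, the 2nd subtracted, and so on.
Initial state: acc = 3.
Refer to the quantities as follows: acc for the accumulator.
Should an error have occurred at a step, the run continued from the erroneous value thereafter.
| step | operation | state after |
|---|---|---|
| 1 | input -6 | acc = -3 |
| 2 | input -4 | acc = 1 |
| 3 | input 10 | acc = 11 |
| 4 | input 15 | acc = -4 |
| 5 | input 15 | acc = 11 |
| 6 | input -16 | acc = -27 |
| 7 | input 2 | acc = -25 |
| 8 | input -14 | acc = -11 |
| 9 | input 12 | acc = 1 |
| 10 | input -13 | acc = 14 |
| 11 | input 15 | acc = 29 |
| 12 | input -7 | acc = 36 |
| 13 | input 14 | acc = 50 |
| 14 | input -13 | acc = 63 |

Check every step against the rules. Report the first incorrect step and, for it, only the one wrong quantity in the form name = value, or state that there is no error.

Step 1: acc = 3 + -6 = -3 — exactly as logged.
Step 2: acc = -3 - -4 = 1 — matches.
Step 3: acc = 1 + 10 = 11 — exactly as logged.
Step 4: acc = 11 - 15 = -4 — same as recorded.
Step 5: acc = -4 + 15 = 11 — matches.
Step 6: acc = 11 - -16 = 27 — a discrepancy with the transcript.
The earliest wrong entry is at step 6: it should read acc = 27.

step 6, acc = 27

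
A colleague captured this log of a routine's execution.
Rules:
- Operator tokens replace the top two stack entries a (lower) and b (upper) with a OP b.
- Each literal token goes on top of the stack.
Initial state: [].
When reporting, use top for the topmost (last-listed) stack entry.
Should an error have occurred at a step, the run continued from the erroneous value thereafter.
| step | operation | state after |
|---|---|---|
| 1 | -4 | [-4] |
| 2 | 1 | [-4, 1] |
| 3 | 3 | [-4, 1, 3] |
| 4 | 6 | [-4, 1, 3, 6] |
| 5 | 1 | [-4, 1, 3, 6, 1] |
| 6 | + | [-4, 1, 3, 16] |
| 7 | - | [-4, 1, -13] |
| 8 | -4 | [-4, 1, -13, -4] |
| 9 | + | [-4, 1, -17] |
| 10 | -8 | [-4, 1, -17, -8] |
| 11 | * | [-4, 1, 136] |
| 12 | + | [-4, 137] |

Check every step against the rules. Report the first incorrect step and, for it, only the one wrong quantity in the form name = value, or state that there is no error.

step 6, top = 7

step 1: push -4: top = -4 -> matches
step 2: push 1: top = 1 -> matches
step 3: push 3: top = 3 -> exactly as logged
step 4: push 6: top = 6 -> agrees with the log
step 5: push 1: top = 1 -> checks out
step 6: 6 + 1 = 7 -> this is not what the log shows
The earliest wrong entry is at step 6: it should read top = 7.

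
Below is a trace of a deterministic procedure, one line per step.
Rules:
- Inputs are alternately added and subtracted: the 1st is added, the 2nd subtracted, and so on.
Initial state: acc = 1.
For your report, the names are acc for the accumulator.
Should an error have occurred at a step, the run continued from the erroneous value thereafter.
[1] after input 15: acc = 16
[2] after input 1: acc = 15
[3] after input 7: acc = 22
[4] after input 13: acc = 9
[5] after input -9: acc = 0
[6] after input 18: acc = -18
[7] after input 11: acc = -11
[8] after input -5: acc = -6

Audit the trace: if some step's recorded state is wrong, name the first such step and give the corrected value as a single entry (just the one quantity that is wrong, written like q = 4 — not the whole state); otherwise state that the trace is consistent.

step 7, acc = -7

step 1: acc = 1 + 15 = 16 -> agrees with the trace
step 2: acc = 16 - 1 = 15 -> in agreement
step 3: acc = 15 + 7 = 22 -> agrees with the trace
step 4: acc = 22 - 13 = 9 -> verified
step 5: acc = 9 + -9 = 0 -> agrees with the trace
step 6: acc = 0 - 18 = -18 -> consistent with the trace
step 7: acc = -18 + 11 = -7 -> the trace disagrees here
The audit stops at step 7: the recorded entry is wrong and should be acc = -7.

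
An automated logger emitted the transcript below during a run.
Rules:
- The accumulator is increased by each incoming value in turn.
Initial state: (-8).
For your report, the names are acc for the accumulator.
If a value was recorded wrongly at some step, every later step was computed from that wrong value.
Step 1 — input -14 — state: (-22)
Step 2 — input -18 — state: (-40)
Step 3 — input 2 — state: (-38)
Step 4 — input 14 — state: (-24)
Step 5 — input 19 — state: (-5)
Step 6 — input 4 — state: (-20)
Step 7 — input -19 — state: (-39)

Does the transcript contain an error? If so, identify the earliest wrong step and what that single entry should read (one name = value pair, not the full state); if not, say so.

1. acc = -8 + -14 = -22 (consistent with the transcript)
2. acc = -22 + -18 = -40 (verified)
3. acc = -40 + 2 = -38 (exactly as logged)
4. acc = -38 + 14 = -24 (matches)
5. acc = -24 + 19 = -5 (same as recorded)
6. acc = -5 + 4 = -1 (first mismatch against the transcript)
That makes step 6 the first incorrect line — acc = -1 is what it should show.

step 6, acc = -1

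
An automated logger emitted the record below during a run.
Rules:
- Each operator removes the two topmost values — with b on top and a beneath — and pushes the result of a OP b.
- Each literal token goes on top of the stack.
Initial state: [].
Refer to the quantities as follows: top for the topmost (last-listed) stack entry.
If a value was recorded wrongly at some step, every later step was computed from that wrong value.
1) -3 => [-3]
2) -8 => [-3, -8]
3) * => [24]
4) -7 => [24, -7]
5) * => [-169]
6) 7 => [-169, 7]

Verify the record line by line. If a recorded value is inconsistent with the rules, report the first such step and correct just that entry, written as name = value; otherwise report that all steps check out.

step 5, top = -168

Step 1: push -3: top = -3 — verified.
Step 2: push -8: top = -8 — verified.
Step 3: -3 * -8 = 24 — exactly as logged.
Step 4: push -7: top = -7 — in agreement.
Step 5: 24 * -7 = -168 — the record disagrees here.
Step 5 is the first one off; corrected, top = -168.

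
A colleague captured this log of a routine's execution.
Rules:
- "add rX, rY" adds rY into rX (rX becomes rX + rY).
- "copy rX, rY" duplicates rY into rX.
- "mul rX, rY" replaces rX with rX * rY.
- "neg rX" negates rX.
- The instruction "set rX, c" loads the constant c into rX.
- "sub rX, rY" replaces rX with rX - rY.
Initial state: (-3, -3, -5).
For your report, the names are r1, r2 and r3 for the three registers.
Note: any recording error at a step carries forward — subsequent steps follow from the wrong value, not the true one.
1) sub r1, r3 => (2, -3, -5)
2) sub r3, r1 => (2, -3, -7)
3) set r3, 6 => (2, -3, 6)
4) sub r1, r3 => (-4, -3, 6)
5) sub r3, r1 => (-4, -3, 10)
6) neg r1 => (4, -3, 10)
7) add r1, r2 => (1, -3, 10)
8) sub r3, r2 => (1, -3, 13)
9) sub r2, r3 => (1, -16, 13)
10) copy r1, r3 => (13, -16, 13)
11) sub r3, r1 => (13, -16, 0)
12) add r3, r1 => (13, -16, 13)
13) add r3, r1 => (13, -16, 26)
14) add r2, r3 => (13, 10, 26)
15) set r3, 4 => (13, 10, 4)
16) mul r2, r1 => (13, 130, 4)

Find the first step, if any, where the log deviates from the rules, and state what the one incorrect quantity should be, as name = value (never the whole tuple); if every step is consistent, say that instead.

no error

Step 1: r1 = -3 - -5 = 2 — confirmed correct.
Step 2: r3 = -5 - 2 = -7 — confirmed correct.
Step 3: r3 = 6 — exactly as logged.
Step 4: r1 = 2 - 6 = -4 — matches.
Step 5: r3 = 6 - -4 = 10 — confirmed correct.
Step 6: r1 = -(-4) = 4 — consistent with the log.
Step 7: r1 = 4 + -3 = 1 — exactly as logged.
Step 8: r3 = 10 - -3 = 13 — no discrepancy.
Step 9: r2 = -3 - 13 = -16 — in agreement.
Step 10: r1 = 13 — no discrepancy.
Step 11: r3 = 13 - 13 = 0 — exactly as logged.
Step 12: r3 = 0 + 13 = 13 — consistent with the log.
Step 13: r3 = 13 + 13 = 26 — verified.
Step 14: r2 = -16 + 26 = 10 — consistent with the log.
Step 15: r3 = 4 — matches.
Step 16: r2 = 10 * 13 = 130 — checks out.
Every step is consistent.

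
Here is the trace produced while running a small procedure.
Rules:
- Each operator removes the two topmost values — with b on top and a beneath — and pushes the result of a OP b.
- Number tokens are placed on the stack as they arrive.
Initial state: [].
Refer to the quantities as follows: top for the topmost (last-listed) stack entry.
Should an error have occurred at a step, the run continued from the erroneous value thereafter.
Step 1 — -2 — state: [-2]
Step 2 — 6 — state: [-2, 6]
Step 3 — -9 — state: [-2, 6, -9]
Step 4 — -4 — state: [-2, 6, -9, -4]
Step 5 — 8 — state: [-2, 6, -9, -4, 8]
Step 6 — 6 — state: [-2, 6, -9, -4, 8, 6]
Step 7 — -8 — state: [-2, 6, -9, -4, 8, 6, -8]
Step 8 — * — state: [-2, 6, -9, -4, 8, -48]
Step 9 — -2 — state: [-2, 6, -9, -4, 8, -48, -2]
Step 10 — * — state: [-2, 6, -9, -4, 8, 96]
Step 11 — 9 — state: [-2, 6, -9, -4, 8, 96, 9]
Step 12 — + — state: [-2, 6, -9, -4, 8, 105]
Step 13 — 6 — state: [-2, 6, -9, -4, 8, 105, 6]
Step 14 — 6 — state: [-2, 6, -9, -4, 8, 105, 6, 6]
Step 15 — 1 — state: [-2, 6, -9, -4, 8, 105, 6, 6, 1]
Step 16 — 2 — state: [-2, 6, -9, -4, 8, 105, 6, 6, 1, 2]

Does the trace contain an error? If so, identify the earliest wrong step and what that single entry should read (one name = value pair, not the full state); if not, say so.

no error

Step 1: push -2: top = -2 — exactly as logged.
Step 2: push 6: top = 6 — confirmed correct.
Step 3: push -9: top = -9 — same as recorded.
Step 4: push -4: top = -4 — verified.
Step 5: push 8: top = 8 — matches.
Step 6: push 6: top = 6 — in agreement.
Step 7: push -8: top = -8 — matches.
Step 8: 6 * -8 = -48 — agrees with the trace.
Step 9: push -2: top = -2 — verified.
Step 10: -48 * -2 = 96 — exactly as logged.
Step 11: push 9: top = 9 — no discrepancy.
Step 12: 96 + 9 = 105 — verified.
Step 13: push 6: top = 6 — verified.
Step 14: push 6: top = 6 — verified.
Step 15: push 1: top = 1 — exactly as logged.
Step 16: push 2: top = 2 — exactly as logged.
The recomputation confirms every line.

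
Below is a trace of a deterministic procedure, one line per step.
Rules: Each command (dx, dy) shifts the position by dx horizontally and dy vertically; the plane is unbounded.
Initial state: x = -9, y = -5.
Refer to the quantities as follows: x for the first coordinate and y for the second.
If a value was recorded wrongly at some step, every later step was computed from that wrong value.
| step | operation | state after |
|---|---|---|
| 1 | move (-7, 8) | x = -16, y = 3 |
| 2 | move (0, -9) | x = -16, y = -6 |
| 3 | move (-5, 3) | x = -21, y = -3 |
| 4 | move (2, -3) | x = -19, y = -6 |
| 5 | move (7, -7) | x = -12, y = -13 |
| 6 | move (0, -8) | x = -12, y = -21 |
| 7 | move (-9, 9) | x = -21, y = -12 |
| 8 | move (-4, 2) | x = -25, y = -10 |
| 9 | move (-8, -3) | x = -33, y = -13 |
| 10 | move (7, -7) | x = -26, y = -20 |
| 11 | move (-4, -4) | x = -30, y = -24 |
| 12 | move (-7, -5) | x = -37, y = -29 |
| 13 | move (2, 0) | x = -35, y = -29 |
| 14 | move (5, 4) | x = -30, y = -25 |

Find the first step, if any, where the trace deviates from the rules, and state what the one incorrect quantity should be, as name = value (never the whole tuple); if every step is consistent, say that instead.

no error

Step 1: x = -9 + (-7) = -16, y = -5 + (8) = 3 — confirmed correct.
Step 2: x = -16 + (0) = -16, y = 3 + (-9) = -6 — consistent with the trace.
Step 3: x = -16 + (-5) = -21, y = -6 + (3) = -3 — matches.
Step 4: x = -21 + (2) = -19, y = -3 + (-3) = -6 — same as recorded.
Step 5: x = -19 + (7) = -12, y = -6 + (-7) = -13 — agrees with the trace.
Step 6: x = -12 + (0) = -12, y = -13 + (-8) = -21 — same as recorded.
Step 7: x = -12 + (-9) = -21, y = -21 + (9) = -12 — in agreement.
Step 8: x = -21 + (-4) = -25, y = -12 + (2) = -10 — confirmed correct.
Step 9: x = -25 + (-8) = -33, y = -10 + (-3) = -13 — matches.
Step 10: x = -33 + (7) = -26, y = -13 + (-7) = -20 — in agreement.
Step 11: x = -26 + (-4) = -30, y = -20 + (-4) = -24 — verified.
Step 12: x = -30 + (-7) = -37, y = -24 + (-5) = -29 — verified.
Step 13: x = -37 + (2) = -35, y = -29 + (0) = -29 — consistent with the trace.
Step 14: x = -35 + (5) = -30, y = -29 + (4) = -25 — verified.
The whole run recomputes cleanly — no discrepancies.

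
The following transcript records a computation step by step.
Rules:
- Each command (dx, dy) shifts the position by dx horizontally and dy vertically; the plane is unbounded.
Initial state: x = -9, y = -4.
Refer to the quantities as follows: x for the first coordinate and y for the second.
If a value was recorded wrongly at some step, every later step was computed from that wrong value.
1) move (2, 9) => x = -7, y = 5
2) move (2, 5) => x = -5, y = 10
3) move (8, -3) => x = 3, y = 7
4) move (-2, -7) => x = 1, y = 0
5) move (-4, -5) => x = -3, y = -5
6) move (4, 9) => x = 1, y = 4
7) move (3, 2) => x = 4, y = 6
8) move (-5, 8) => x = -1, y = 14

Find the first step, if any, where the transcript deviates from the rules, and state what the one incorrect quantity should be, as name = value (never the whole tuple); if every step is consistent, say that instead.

step 1: x = -9 + (2) = -7, y = -4 + (9) = 5 -> agrees with the transcript
step 2: x = -7 + (2) = -5, y = 5 + (5) = 10 -> agrees with the transcript
step 3: x = -5 + (8) = 3, y = 10 + (-3) = 7 -> matches
step 4: x = 3 + (-2) = 1, y = 7 + (-7) = 0 -> no discrepancy
step 5: x = 1 + (-4) = -3, y = 0 + (-5) = -5 -> consistent with the transcript
step 6: x = -3 + (4) = 1, y = -5 + (9) = 4 -> confirmed correct
step 7: x = 1 + (3) = 4, y = 4 + (2) = 6 -> consistent with the transcript
step 8: x = 4 + (-5) = -1, y = 6 + (8) = 14 -> consistent with the transcript
The whole run recomputes cleanly — no discrepancies.

no error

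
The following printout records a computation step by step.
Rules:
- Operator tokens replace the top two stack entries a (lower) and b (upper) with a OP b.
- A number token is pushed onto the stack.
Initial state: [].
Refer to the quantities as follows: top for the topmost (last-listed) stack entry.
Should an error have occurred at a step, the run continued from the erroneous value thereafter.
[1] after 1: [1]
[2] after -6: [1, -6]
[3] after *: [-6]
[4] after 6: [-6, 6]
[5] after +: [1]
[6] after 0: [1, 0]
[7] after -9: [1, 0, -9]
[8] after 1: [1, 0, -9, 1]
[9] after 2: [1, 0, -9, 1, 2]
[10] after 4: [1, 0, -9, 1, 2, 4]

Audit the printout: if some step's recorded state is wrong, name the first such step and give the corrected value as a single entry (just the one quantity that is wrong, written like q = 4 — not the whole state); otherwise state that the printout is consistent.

1. push 1: top = 1 (agrees with the printout)
2. push -6: top = -6 (verified)
3. 1 * -6 = -6 (in agreement)
4. push 6: top = 6 (consistent with the printout)
5. -6 + 6 = 0 (the entry is off here)
So the first discrepancy is step 5, where the right value is top = 0.

step 5, top = 0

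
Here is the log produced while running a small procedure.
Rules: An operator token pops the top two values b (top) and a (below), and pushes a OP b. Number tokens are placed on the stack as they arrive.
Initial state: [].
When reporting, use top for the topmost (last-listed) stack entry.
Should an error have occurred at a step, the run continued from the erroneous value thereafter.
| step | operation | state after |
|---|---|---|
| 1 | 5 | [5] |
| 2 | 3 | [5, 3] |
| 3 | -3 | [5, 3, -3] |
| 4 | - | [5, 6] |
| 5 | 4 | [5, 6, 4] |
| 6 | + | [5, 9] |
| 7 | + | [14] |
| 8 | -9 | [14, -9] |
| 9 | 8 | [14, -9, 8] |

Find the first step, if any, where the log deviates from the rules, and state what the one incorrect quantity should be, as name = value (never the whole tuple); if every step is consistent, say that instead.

Recomputing the run from the initial state:
step 1: [5]
step 2: [5, 3]
step 3: [5, 3, -3]
step 4: [5, 6]
step 5: [5, 6, 4]
step 6: [5, 10]
step 7: [15]
step 8: [15, -9]
step 9: [15, -9, 8]
The first disagreement with the log is at step 6, where the value should be top = 10.

step 6, top = 10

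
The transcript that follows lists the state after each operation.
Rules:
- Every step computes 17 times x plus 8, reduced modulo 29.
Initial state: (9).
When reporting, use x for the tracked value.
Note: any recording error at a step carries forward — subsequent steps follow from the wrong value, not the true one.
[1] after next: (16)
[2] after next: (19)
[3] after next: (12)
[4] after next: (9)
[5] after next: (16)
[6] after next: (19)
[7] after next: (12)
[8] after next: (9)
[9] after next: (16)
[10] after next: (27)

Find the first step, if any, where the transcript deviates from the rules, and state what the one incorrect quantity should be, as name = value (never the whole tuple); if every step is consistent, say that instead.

Step 1: x = (17*9 + 8) mod 29 = 16 — in agreement.
Step 2: x = (17*16 + 8) mod 29 = 19 — confirmed correct.
Step 3: x = (17*19 + 8) mod 29 = 12 — agrees with the transcript.
Step 4: x = (17*12 + 8) mod 29 = 9 — consistent with the transcript.
Step 5: x = (17*9 + 8) mod 29 = 16 — matches.
Step 6: x = (17*16 + 8) mod 29 = 19 — confirmed correct.
Step 7: x = (17*19 + 8) mod 29 = 12 — matches.
Step 8: x = (17*12 + 8) mod 29 = 9 — exactly as logged.
Step 9: x = (17*9 + 8) mod 29 = 16 — no discrepancy.
Step 10: x = (17*16 + 8) mod 29 = 19 — the transcript has a different value.
First incorrect step: 10; the correct value is x = 19.

step 10, x = 19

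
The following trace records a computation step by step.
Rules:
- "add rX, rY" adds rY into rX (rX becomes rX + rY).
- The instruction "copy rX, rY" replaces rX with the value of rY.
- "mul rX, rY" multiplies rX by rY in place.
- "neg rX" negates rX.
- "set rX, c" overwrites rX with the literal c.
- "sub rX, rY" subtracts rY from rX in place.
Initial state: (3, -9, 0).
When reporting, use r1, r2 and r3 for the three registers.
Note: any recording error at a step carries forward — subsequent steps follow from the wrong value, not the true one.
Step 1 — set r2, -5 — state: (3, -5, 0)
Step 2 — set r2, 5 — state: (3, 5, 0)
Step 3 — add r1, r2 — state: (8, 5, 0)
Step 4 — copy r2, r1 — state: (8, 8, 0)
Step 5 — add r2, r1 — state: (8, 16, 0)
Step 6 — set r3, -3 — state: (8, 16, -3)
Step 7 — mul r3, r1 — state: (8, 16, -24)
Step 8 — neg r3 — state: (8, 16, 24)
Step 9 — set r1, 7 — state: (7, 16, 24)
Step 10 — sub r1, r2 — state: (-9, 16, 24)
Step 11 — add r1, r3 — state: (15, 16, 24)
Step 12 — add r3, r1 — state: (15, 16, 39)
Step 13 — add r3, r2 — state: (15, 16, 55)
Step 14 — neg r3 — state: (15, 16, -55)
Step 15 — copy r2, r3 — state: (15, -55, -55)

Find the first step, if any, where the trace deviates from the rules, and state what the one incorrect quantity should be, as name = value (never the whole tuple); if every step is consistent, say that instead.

Recomputing the run from the initial state:
step 1: r1 = 3, r2 = -5, r3 = 0
step 2: r1 = 3, r2 = 5, r3 = 0
step 3: r1 = 8, r2 = 5, r3 = 0
step 4: r1 = 8, r2 = 8, r3 = 0
step 5: r1 = 8, r2 = 16, r3 = 0
step 6: r1 = 8, r2 = 16, r3 = -3
step 7: r1 = 8, r2 = 16, r3 = -24
step 8: r1 = 8, r2 = 16, r3 = 24
step 9: r1 = 7, r2 = 16, r3 = 24
step 10: r1 = -9, r2 = 16, r3 = 24
step 11: r1 = 15, r2 = 16, r3 = 24
step 12: r1 = 15, r2 = 16, r3 = 39
step 13: r1 = 15, r2 = 16, r3 = 55
step 14: r1 = 15, r2 = 16, r3 = -55
step 15: r1 = 15, r2 = -55, r3 = -55
This matches the trace at every step.

no error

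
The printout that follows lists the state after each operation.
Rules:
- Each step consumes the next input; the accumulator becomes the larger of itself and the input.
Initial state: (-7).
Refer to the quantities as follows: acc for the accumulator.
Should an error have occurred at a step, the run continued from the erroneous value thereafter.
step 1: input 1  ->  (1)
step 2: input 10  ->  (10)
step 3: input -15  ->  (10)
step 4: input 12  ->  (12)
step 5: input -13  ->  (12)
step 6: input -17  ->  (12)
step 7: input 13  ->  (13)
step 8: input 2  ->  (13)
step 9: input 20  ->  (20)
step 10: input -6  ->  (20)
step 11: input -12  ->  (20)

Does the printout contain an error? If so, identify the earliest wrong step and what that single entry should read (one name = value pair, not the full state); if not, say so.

no error

Recomputing the run from the initial state:
step 1: acc = 1
step 2: acc = 10
step 3: acc = 10
step 4: acc = 12
step 5: acc = 12
step 6: acc = 12
step 7: acc = 13
step 8: acc = 13
step 9: acc = 20
step 10: acc = 20
step 11: acc = 20
This matches the printout at every step.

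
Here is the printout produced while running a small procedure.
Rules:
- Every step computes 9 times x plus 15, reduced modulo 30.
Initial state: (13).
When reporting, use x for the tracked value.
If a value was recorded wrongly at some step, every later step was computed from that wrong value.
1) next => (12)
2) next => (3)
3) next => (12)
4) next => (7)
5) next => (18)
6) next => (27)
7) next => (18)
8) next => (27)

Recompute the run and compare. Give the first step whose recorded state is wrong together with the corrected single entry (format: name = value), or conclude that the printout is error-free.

1. x = (9*13 + 15) mod 30 = 12 (in agreement)
2. x = (9*12 + 15) mod 30 = 3 (confirmed correct)
3. x = (9*3 + 15) mod 30 = 12 (confirmed correct)
4. x = (9*12 + 15) mod 30 = 3 (the printout disagrees here)
Conclusion: step 4 carries the first error; the entry should be x = 3.

step 4, x = 3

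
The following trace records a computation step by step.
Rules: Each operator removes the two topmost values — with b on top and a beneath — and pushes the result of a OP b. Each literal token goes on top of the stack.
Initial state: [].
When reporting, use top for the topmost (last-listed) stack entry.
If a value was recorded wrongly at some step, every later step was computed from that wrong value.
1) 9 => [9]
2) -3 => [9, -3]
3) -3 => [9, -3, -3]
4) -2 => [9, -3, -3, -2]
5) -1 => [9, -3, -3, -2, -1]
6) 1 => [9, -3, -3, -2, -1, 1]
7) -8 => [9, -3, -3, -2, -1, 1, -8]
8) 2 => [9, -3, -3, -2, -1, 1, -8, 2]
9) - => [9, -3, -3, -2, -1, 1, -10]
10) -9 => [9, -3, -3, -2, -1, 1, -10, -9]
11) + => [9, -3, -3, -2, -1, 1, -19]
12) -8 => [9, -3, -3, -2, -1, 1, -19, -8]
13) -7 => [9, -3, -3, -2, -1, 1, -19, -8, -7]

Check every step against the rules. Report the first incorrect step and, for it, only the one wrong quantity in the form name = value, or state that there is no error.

no error

Recomputing the run from the initial state:
step 1: [9]
step 2: [9, -3]
step 3: [9, -3, -3]
step 4: [9, -3, -3, -2]
step 5: [9, -3, -3, -2, -1]
step 6: [9, -3, -3, -2, -1, 1]
step 7: [9, -3, -3, -2, -1, 1, -8]
step 8: [9, -3, -3, -2, -1, 1, -8, 2]
step 9: [9, -3, -3, -2, -1, 1, -10]
step 10: [9, -3, -3, -2, -1, 1, -10, -9]
step 11: [9, -3, -3, -2, -1, 1, -19]
step 12: [9, -3, -3, -2, -1, 1, -19, -8]
step 13: [9, -3, -3, -2, -1, 1, -19, -8, -7]
This matches the trace at every step.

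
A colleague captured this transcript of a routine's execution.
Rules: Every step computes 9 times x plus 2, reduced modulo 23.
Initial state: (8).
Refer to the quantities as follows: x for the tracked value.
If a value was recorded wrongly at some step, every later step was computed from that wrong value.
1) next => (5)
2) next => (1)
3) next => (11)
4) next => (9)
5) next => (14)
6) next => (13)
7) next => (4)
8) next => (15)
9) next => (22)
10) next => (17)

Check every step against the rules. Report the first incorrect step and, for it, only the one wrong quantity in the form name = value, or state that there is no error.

step 10, x = 16

1. x = (9*8 + 2) mod 23 = 5 (matches)
2. x = (9*5 + 2) mod 23 = 1 (verified)
3. x = (9*1 + 2) mod 23 = 11 (consistent with the transcript)
4. x = (9*11 + 2) mod 23 = 9 (same as recorded)
5. x = (9*9 + 2) mod 23 = 14 (in agreement)
6. x = (9*14 + 2) mod 23 = 13 (verified)
7. x = (9*13 + 2) mod 23 = 4 (confirmed correct)
8. x = (9*4 + 2) mod 23 = 15 (in agreement)
9. x = (9*15 + 2) mod 23 = 22 (no discrepancy)
10. x = (9*22 + 2) mod 23 = 16 (the recorded entry deviates here)
That makes step 10 the first incorrect line — x = 16 is what it should show.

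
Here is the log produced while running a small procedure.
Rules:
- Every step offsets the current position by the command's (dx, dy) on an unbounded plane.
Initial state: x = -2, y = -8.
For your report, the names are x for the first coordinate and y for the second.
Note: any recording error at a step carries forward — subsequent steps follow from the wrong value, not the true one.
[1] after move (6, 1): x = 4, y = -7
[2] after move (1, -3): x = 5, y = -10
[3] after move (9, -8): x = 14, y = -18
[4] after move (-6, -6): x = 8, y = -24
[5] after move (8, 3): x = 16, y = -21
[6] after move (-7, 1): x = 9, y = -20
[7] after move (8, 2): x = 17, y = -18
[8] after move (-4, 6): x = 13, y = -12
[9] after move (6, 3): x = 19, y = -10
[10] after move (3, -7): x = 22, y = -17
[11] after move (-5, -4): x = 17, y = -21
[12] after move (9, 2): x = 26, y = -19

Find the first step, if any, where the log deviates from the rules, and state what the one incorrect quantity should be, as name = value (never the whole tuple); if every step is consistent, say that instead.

step 9, y = -9

step 1: x = -2 + (6) = 4, y = -8 + (1) = -7 -> confirmed correct
step 2: x = 4 + (1) = 5, y = -7 + (-3) = -10 -> in agreement
step 3: x = 5 + (9) = 14, y = -10 + (-8) = -18 -> confirmed correct
step 4: x = 14 + (-6) = 8, y = -18 + (-6) = -24 -> checks out
step 5: x = 8 + (8) = 16, y = -24 + (3) = -21 -> consistent with the log
step 6: x = 16 + (-7) = 9, y = -21 + (1) = -20 -> consistent with the log
step 7: x = 9 + (8) = 17, y = -20 + (2) = -18 -> matches
step 8: x = 17 + (-4) = 13, y = -18 + (6) = -12 -> verified
step 9: x = 13 + (6) = 19, y = -12 + (3) = -9 -> the entry is off here
That makes step 9 the first incorrect line — y = -9 is what it should show.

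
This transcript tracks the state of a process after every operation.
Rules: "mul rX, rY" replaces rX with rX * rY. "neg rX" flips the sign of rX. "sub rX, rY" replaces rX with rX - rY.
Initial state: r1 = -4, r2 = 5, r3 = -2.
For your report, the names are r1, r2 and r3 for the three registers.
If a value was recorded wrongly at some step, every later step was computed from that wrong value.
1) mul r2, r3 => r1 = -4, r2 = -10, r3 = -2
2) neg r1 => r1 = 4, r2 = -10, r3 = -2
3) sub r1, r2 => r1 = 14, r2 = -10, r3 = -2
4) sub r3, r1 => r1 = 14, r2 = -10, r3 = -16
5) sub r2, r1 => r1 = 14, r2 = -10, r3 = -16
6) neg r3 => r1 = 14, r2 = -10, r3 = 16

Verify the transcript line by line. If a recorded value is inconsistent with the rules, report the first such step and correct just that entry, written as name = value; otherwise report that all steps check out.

1. r2 = 5 * -2 = -10 (same as recorded)
2. r1 = -(-4) = 4 (verified)
3. r1 = 4 - -10 = 14 (agrees with the transcript)
4. r3 = -2 - 14 = -16 (verified)
5. r2 = -10 - 14 = -24 (the transcript disagrees here)
So the first discrepancy is step 5, where the right value is r2 = -24.

step 5, r2 = -24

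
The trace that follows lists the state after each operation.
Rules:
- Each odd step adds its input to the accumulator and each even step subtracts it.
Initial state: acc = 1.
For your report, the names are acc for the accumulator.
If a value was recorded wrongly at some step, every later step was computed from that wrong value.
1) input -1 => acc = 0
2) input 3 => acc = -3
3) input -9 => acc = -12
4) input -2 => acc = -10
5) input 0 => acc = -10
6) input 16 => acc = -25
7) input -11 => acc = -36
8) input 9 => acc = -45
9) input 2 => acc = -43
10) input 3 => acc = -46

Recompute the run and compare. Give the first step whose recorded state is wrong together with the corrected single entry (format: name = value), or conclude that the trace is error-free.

step 6, acc = -26

Step 1: acc = 1 + -1 = 0 — matches.
Step 2: acc = 0 - 3 = -3 — checks out.
Step 3: acc = -3 + -9 = -12 — no discrepancy.
Step 4: acc = -12 - -2 = -10 — exactly as logged.
Step 5: acc = -10 + 0 = -10 — consistent with the trace.
Step 6: acc = -10 - 16 = -26 — not what was recorded.
That makes step 6 the first incorrect line — acc = -26 is what it should show.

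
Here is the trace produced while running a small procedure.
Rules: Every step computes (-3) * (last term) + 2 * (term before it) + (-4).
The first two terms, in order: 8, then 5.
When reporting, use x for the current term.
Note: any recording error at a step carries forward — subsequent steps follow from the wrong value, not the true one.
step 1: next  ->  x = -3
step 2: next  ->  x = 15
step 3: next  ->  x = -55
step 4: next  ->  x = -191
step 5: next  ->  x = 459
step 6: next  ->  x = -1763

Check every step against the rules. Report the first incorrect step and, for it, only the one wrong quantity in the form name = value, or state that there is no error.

Recomputing the run from the initial state:
step 1: x = -3
step 2: x = 15
step 3: x = -55
step 4: x = 191
step 5: x = -687
step 6: x = 2439
The first disagreement with the trace is at step 4, where the value should be x = 191.

step 4, x = 191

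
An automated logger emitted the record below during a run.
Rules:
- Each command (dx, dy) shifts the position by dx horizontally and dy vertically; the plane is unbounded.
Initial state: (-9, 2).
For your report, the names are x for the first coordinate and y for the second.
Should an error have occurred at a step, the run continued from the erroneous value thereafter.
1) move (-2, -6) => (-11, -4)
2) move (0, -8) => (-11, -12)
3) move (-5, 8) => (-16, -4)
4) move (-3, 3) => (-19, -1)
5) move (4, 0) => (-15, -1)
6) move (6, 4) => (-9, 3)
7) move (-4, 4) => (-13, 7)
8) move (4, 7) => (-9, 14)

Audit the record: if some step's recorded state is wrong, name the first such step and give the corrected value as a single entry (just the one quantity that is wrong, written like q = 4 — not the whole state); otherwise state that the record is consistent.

step 1: x = -9 + (-2) = -11, y = 2 + (-6) = -4 -> no discrepancy
step 2: x = -11 + (0) = -11, y = -4 + (-8) = -12 -> no discrepancy
step 3: x = -11 + (-5) = -16, y = -12 + (8) = -4 -> confirmed correct
step 4: x = -16 + (-3) = -19, y = -4 + (3) = -1 -> confirmed correct
step 5: x = -19 + (4) = -15, y = -1 + (0) = -1 -> confirmed correct
step 6: x = -15 + (6) = -9, y = -1 + (4) = 3 -> no discrepancy
step 7: x = -9 + (-4) = -13, y = 3 + (4) = 7 -> consistent with the record
step 8: x = -13 + (4) = -9, y = 7 + (7) = 14 -> verified
Every step is consistent.

no error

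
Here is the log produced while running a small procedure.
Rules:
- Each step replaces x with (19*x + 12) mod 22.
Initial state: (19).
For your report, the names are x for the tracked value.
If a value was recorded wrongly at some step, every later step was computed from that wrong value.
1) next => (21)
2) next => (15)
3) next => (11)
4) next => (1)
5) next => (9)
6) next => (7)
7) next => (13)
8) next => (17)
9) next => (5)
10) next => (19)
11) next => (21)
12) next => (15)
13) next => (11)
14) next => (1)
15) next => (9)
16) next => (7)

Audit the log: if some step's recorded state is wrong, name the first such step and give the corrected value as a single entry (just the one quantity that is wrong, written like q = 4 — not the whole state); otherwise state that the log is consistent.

no error

step 1: x = (19*19 + 12) mod 22 = 21 -> exactly as logged
step 2: x = (19*21 + 12) mod 22 = 15 -> in agreement
step 3: x = (19*15 + 12) mod 22 = 11 -> confirmed correct
step 4: x = (19*11 + 12) mod 22 = 1 -> same as recorded
step 5: x = (19*1 + 12) mod 22 = 9 -> exactly as logged
step 6: x = (19*9 + 12) mod 22 = 7 -> verified
step 7: x = (19*7 + 12) mod 22 = 13 -> in agreement
step 8: x = (19*13 + 12) mod 22 = 17 -> same as recorded
step 9: x = (19*17 + 12) mod 22 = 5 -> matches
step 10: x = (19*5 + 12) mod 22 = 19 -> checks out
step 11: x = (19*19 + 12) mod 22 = 21 -> in agreement
step 12: x = (19*21 + 12) mod 22 = 15 -> verified
step 13: x = (19*15 + 12) mod 22 = 11 -> confirmed correct
step 14: x = (19*11 + 12) mod 22 = 1 -> verified
step 15: x = (19*1 + 12) mod 22 = 9 -> checks out
step 16: x = (19*9 + 12) mod 22 = 7 -> exactly as logged
No step deviates from the rules.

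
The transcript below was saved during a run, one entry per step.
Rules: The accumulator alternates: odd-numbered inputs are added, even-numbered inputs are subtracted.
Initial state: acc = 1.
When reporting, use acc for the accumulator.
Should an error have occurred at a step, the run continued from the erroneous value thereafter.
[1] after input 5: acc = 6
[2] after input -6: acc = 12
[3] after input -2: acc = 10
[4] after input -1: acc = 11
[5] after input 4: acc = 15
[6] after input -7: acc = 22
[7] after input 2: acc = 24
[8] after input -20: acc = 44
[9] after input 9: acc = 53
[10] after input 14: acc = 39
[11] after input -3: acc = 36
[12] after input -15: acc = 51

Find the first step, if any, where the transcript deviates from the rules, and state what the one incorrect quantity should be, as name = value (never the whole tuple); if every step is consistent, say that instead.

no error

Recomputing the run from the initial state:
step 1: acc = 6
step 2: acc = 12
step 3: acc = 10
step 4: acc = 11
step 5: acc = 15
step 6: acc = 22
step 7: acc = 24
step 8: acc = 44
step 9: acc = 53
step 10: acc = 39
step 11: acc = 36
step 12: acc = 51
This matches the transcript at every step.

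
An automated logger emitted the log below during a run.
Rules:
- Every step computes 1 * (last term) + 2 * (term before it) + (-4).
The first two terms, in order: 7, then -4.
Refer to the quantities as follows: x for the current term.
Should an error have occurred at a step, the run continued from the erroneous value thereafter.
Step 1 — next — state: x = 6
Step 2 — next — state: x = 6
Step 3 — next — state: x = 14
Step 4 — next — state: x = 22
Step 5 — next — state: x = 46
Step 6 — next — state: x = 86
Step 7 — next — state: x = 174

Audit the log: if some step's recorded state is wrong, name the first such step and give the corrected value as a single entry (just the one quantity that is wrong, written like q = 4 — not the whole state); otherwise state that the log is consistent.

Recomputing the run from the initial state:
step 1: x = 6
step 2: x = -6
step 3: x = 2
step 4: x = -14
step 5: x = -14
step 6: x = -46
step 7: x = -78
The first disagreement with the log is at step 2, where the value should be x = -6.

step 2, x = -6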